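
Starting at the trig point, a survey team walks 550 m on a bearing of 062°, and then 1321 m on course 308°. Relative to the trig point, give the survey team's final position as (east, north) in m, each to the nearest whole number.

Leg 1 (062°, 550 m): east 550 sin 62° = 485.62, north 550 cos 62° = 258.21
Leg 2 (308°, 1321 m): east 1321 sin 308° = -1040.96, north 1321 cos 308° = 813.29
Summing: -555.34 m east, 1071.50 m north → (-555, 1071).

(-555, 1071)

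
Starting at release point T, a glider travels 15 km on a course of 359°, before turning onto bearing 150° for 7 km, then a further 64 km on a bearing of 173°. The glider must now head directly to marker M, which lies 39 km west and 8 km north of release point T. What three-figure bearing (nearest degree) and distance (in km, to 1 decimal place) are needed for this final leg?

Leg 1 (359°, 15 km): east 15 sin 359° = -0.26, north 15 cos 359° = 15.00
Leg 2 (150°, 7 km): east 7 sin 150° = 3.50, north 7 cos 150° = -6.06
Leg 3 (173°, 64 km): east 64 sin 173° = 7.80, north 64 cos 173° = -63.52
Current position: (11.04, -54.59). Target: (-39, 8). Remaining: Δeast = -50.04, Δnorth = 62.59.
Bearing = atan2(-50.04, 62.59) mod 360° = 321.36°; distance = √((-50.04)² + (62.59)²) = 80.131 km.

321°, 80.1 km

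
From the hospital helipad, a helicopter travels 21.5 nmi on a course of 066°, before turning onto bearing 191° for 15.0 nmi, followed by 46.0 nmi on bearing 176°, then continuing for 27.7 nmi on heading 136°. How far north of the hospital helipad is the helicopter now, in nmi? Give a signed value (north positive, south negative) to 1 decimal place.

Leg 1 (066°, 21.5 nmi): east 21.5 sin 66° = 19.64, north 21.5 cos 66° = 8.74
Leg 2 (191°, 15.0 nmi): east 15.0 sin 191° = -2.86, north 15.0 cos 191° = -14.72
Leg 3 (176°, 46.0 nmi): east 46.0 sin 176° = 3.21, north 46.0 cos 176° = -45.89
Leg 4 (136°, 27.7 nmi): east 27.7 sin 136° = 19.24, north 27.7 cos 136° = -19.93
Net north component: -71.79 nmi.

-71.8 nmi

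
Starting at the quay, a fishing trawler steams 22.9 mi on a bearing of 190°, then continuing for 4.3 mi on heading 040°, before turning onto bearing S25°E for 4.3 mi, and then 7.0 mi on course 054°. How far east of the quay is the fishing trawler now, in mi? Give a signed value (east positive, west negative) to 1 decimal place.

Leg 1 (190°, 22.9 mi): east 22.9 sin 190° = -3.98, north 22.9 cos 190° = -22.55
Leg 2 (040°, 4.3 mi): east 4.3 sin 40° = 2.76, north 4.3 cos 40° = 3.29
Leg 3 (S25°E, 4.3 mi): east 4.3 sin 155° = 1.82, north 4.3 cos 155° = -3.90
Leg 4 (054°, 7.0 mi): east 7.0 sin 54° = 5.66, north 7.0 cos 54° = 4.11
Net east component: 6.27 mi.

6.3 mi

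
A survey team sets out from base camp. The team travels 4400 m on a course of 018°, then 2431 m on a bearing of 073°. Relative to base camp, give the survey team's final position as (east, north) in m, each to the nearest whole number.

(3684, 4895)

Leg 1 (018°, 4400 m): east 4400 sin 18° = 1359.67, north 4400 cos 18° = 4184.65
Leg 2 (073°, 2431 m): east 2431 sin 73° = 2324.78, north 2431 cos 73° = 710.76
Summing: 3684.45 m east, 4895.40 m north → (3684, 4895).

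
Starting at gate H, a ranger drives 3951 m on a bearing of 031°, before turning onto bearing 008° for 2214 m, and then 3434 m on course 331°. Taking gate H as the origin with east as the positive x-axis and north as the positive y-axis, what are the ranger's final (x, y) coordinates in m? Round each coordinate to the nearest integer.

Leg 1 (031°, 3951 m): east 3951 sin 31° = 2034.92, north 3951 cos 31° = 3386.67
Leg 2 (008°, 2214 m): east 2214 sin 8° = 308.13, north 2214 cos 8° = 2192.45
Leg 3 (331°, 3434 m): east 3434 sin 331° = -1664.84, north 3434 cos 331° = 3003.44
Summing: 678.21 m east, 8582.57 m north → (678, 8583).

(678, 8583)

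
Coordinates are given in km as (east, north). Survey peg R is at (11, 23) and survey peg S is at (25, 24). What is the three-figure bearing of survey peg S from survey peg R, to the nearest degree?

Δeast = 25 − 11 = 14.00; Δnorth = 24 − 23 = 1.00.
Bearing = atan2(Δeast, Δnorth) mod 360° = 85.91° ≈ 086°.

086°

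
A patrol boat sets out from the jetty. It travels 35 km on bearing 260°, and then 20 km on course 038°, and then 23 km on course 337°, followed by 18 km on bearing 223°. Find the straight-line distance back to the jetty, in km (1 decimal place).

Leg 1 (260°, 35 km): east 35 sin 260° = -34.47, north 35 cos 260° = -6.08
Leg 2 (038°, 20 km): east 20 sin 38° = 12.31, north 20 cos 38° = 15.76
Leg 3 (337°, 23 km): east 23 sin 337° = -8.99, north 23 cos 337° = 21.17
Leg 4 (223°, 18 km): east 18 sin 223° = -12.28, north 18 cos 223° = -13.16
Net: -43.42 east, 17.69 north. Distance = √((-43.42)² + (17.69)²) = 46.883 km.

46.9 km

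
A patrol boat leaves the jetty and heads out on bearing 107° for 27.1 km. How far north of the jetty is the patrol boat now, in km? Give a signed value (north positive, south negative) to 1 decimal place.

-7.9 km

Leg 1 (107°, 27.1 km): east 27.1 sin 107° = 25.92, north 27.1 cos 107° = -7.92
Net north component: -7.92 km.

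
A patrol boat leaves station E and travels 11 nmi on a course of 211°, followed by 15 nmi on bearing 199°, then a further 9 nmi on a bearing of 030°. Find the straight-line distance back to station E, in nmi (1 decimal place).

Leg 1 (211°, 11 nmi): east 11 sin 211° = -5.67, north 11 cos 211° = -9.43
Leg 2 (199°, 15 nmi): east 15 sin 199° = -4.88, north 15 cos 199° = -14.18
Leg 3 (030°, 9 nmi): east 9 sin 30° = 4.50, north 9 cos 30° = 7.79
Net: -6.05 east, -15.82 north. Distance = √((-6.05)² + (-15.82)²) = 16.935 nmi.

16.9 nmi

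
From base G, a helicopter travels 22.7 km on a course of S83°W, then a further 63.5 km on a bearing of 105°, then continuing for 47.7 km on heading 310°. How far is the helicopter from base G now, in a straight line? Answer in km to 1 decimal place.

Leg 1 (S83°W, 22.7 km): east 22.7 sin 263° = -22.53, north 22.7 cos 263° = -2.77
Leg 2 (105°, 63.5 km): east 63.5 sin 105° = 61.34, north 63.5 cos 105° = -16.44
Leg 3 (310°, 47.7 km): east 47.7 sin 310° = -36.54, north 47.7 cos 310° = 30.66
Net: 2.27 east, 11.46 north. Distance = √((2.27)² + (11.46)²) = 11.681 km.

11.7 km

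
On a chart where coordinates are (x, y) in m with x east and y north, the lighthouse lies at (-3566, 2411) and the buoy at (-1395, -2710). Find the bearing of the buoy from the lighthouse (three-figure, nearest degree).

157°

Δeast = -1395 − -3566 = 2171.00; Δnorth = -2710 − 2411 = -5121.00.
Bearing = atan2(Δeast, Δnorth) mod 360° = 157.03° ≈ 157°.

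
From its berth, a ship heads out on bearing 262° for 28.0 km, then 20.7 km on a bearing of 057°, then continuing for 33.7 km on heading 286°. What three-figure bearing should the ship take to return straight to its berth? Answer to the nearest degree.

111°

Leg 1 (262°, 28.0 km): east 28.0 sin 262° = -27.73, north 28.0 cos 262° = -3.90
Leg 2 (057°, 20.7 km): east 20.7 sin 57° = 17.36, north 20.7 cos 57° = 11.27
Leg 3 (286°, 33.7 km): east 33.7 sin 286° = -32.39, north 33.7 cos 286° = 9.29
Net displacement: -42.76 east, 16.67 north. Direction back to start is (42.76, -16.67): bearing = atan2(42.76, -16.67) mod 360° = 111.29° ≈ 111°.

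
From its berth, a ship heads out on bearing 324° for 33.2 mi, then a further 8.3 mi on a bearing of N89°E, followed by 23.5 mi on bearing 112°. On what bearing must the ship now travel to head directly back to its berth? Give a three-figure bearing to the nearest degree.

Leg 1 (324°, 33.2 mi): east 33.2 sin 324° = -19.51, north 33.2 cos 324° = 26.86
Leg 2 (N89°E, 8.3 mi): east 8.3 sin 89° = 8.30, north 8.3 cos 89° = 0.14
Leg 3 (112°, 23.5 mi): east 23.5 sin 112° = 21.79, north 23.5 cos 112° = -8.80
Net displacement: 10.57 east, 18.20 north. Direction back to start is (-10.57, -18.20): bearing = atan2(-10.57, -18.20) mod 360° = 210.15° ≈ 210°.

210°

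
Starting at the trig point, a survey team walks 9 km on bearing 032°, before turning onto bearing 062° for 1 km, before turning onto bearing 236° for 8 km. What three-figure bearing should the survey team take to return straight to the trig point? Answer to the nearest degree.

165°

Leg 1 (032°, 9 km): east 9 sin 32° = 4.77, north 9 cos 32° = 7.63
Leg 2 (062°, 1 km): east 1 sin 62° = 0.88, north 1 cos 62° = 0.47
Leg 3 (236°, 8 km): east 8 sin 236° = -6.63, north 8 cos 236° = -4.47
Net displacement: -0.98 east, 3.63 north. Direction back to start is (0.98, -3.63): bearing = atan2(0.98, -3.63) mod 360° = 164.88° ≈ 165°.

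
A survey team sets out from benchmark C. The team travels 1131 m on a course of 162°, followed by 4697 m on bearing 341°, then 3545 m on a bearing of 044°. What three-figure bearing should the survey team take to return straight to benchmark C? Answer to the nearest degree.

Leg 1 (162°, 1131 m): east 1131 sin 162° = 349.50, north 1131 cos 162° = -1075.64
Leg 2 (341°, 4697 m): east 4697 sin 341° = -1529.19, north 4697 cos 341° = 4441.10
Leg 3 (044°, 3545 m): east 3545 sin 44° = 2462.56, north 3545 cos 44° = 2550.06
Net displacement: 1282.87 east, 5915.52 north. Direction back to start is (-1282.87, -5915.52): bearing = atan2(-1282.87, -5915.52) mod 360° = 192.24° ≈ 192°.

192°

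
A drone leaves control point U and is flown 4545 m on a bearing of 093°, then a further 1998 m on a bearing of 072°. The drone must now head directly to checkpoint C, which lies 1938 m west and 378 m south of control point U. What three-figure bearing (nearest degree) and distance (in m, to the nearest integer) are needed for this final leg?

Leg 1 (093°, 4545 m): east 4545 sin 93° = 4538.77, north 4545 cos 93° = -237.87
Leg 2 (072°, 1998 m): east 1998 sin 72° = 1900.21, north 1998 cos 72° = 617.42
Current position: (6438.98, 379.55). Target: (-1938, -378). Remaining: Δeast = -8376.98, Δnorth = -757.55.
Bearing = atan2(-8376.98, -757.55) mod 360° = 264.83°; distance = √((-8376.98)² + (-757.55)²) = 8411.166 m.

265°, 8411 m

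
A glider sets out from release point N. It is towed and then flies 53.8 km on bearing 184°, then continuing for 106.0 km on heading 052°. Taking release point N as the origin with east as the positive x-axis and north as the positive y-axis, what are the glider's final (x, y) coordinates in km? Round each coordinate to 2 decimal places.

Leg 1 (184°, 53.8 km): east 53.8 sin 184° = -3.75, north 53.8 cos 184° = -53.67
Leg 2 (052°, 106.0 km): east 106.0 sin 52° = 83.53, north 106.0 cos 52° = 65.26
Summing: 79.78 km east, 11.59 km north → (79.78, 11.59).

(79.78, 11.59)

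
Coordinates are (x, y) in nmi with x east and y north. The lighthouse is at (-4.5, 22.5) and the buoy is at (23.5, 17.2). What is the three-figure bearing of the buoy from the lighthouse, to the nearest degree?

Δeast = 23.5 − -4.5 = 28.00; Δnorth = 17.2 − 22.5 = -5.30.
Bearing = atan2(Δeast, Δnorth) mod 360° = 100.72° ≈ 101°.

101°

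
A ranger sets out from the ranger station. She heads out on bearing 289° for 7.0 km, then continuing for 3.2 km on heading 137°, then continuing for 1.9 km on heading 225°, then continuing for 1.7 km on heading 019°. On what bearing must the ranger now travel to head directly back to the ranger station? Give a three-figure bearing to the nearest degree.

092°

Leg 1 (289°, 7.0 km): east 7.0 sin 289° = -6.62, north 7.0 cos 289° = 2.28
Leg 2 (137°, 3.2 km): east 3.2 sin 137° = 2.18, north 3.2 cos 137° = -2.34
Leg 3 (225°, 1.9 km): east 1.9 sin 225° = -1.34, north 1.9 cos 225° = -1.34
Leg 4 (019°, 1.7 km): east 1.7 sin 19° = 0.55, north 1.7 cos 19° = 1.61
Net displacement: -5.23 east, 0.20 north. Direction back to start is (5.23, -0.20): bearing = atan2(5.23, -0.20) mod 360° = 92.22° ≈ 092°.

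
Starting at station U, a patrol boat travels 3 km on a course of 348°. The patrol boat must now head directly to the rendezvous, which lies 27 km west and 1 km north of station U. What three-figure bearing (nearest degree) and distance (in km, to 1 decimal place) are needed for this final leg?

Leg 1 (348°, 3 km): east 3 sin 348° = -0.62, north 3 cos 348° = 2.93
Current position: (-0.62, 2.93). Target: (-27, 1). Remaining: Δeast = -26.38, Δnorth = -1.93.
Bearing = atan2(-26.38, -1.93) mod 360° = 265.81°; distance = √((-26.38)² + (-1.93)²) = 26.447 km.

266°, 26.4 km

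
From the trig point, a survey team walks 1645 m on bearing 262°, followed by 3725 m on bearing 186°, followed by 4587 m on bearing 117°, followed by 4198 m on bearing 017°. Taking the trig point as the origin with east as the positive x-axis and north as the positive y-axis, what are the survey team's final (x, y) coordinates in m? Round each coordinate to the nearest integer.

Leg 1 (262°, 1645 m): east 1645 sin 262° = -1628.99, north 1645 cos 262° = -228.94
Leg 2 (186°, 3725 m): east 3725 sin 186° = -389.37, north 3725 cos 186° = -3704.59
Leg 3 (117°, 4587 m): east 4587 sin 117° = 4087.05, north 4587 cos 117° = -2082.45
Leg 4 (017°, 4198 m): east 4198 sin 17° = 1227.38, north 4198 cos 17° = 4014.57
Summing: 3296.06 m east, -2001.42 m north → (3296, -2001).

(3296, -2001)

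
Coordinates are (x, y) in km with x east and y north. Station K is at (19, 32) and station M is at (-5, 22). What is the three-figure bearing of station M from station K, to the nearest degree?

247°

Δeast = -5 − 19 = -24.00; Δnorth = 22 − 32 = -10.00.
Bearing = atan2(Δeast, Δnorth) mod 360° = 247.38° ≈ 247°.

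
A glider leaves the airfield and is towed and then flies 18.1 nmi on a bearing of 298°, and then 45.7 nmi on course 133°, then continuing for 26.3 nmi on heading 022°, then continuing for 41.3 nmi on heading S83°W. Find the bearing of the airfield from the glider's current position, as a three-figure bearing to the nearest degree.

076°

Leg 1 (298°, 18.1 nmi): east 18.1 sin 298° = -15.98, north 18.1 cos 298° = 8.50
Leg 2 (133°, 45.7 nmi): east 45.7 sin 133° = 33.42, north 45.7 cos 133° = -31.17
Leg 3 (022°, 26.3 nmi): east 26.3 sin 22° = 9.85, north 26.3 cos 22° = 24.38
Leg 4 (S83°W, 41.3 nmi): east 41.3 sin 263° = -40.99, north 41.3 cos 263° = -5.03
Net displacement: -13.70 east, -3.32 north. Direction back to start is (13.70, 3.32): bearing = atan2(13.70, 3.32) mod 360° = 76.38° ≈ 076°.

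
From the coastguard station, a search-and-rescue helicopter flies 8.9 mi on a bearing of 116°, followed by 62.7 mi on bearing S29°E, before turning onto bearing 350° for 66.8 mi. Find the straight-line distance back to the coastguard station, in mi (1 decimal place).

27.7 mi

Leg 1 (116°, 8.9 mi): east 8.9 sin 116° = 8.00, north 8.9 cos 116° = -3.90
Leg 2 (S29°E, 62.7 mi): east 62.7 sin 151° = 30.40, north 62.7 cos 151° = -54.84
Leg 3 (350°, 66.8 mi): east 66.8 sin 350° = -11.60, north 66.8 cos 350° = 65.79
Net: 26.80 east, 7.04 north. Distance = √((26.80)² + (7.04)²) = 27.708 mi.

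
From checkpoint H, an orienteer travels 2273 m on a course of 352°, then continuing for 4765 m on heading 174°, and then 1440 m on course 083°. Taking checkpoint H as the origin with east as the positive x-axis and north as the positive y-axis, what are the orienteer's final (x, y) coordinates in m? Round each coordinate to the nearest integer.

Leg 1 (352°, 2273 m): east 2273 sin 352° = -316.34, north 2273 cos 352° = 2250.88
Leg 2 (174°, 4765 m): east 4765 sin 174° = 498.08, north 4765 cos 174° = -4738.90
Leg 3 (083°, 1440 m): east 1440 sin 83° = 1429.27, north 1440 cos 83° = 175.49
Summing: 1611.00 m east, -2312.53 m north → (1611, -2313).

(1611, -2313)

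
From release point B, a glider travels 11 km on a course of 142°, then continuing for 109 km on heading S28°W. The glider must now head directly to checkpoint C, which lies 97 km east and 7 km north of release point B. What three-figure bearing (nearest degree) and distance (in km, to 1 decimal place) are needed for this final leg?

Leg 1 (142°, 11 km): east 11 sin 142° = 6.77, north 11 cos 142° = -8.67
Leg 2 (S28°W, 109 km): east 109 sin 208° = -51.17, north 109 cos 208° = -96.24
Current position: (-44.40, -104.91). Target: (97, 7). Remaining: Δeast = 141.40, Δnorth = 111.91.
Bearing = atan2(141.40, 111.91) mod 360° = 51.64°; distance = √((141.40)² + (111.91)²) = 180.327 km.

052°, 180.3 km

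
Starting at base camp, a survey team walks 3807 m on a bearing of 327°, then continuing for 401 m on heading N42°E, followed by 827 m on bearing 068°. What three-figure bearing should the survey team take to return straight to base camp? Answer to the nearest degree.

Leg 1 (327°, 3807 m): east 3807 sin 327° = -2073.44, north 3807 cos 327° = 3192.82
Leg 2 (N42°E, 401 m): east 401 sin 42° = 268.32, north 401 cos 42° = 298.00
Leg 3 (068°, 827 m): east 827 sin 68° = 766.78, north 827 cos 68° = 309.80
Net displacement: -1038.34 east, 3800.62 north. Direction back to start is (1038.34, -3800.62): bearing = atan2(1038.34, -3800.62) mod 360° = 164.72° ≈ 165°.

165°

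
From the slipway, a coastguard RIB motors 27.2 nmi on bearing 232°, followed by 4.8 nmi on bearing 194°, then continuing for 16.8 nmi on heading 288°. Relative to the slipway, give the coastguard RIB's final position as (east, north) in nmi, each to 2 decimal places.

Leg 1 (232°, 27.2 nmi): east 27.2 sin 232° = -21.43, north 27.2 cos 232° = -16.75
Leg 2 (194°, 4.8 nmi): east 4.8 sin 194° = -1.16, north 4.8 cos 194° = -4.66
Leg 3 (288°, 16.8 nmi): east 16.8 sin 288° = -15.98, north 16.8 cos 288° = 5.19
Summing: -38.57 nmi east, -16.21 nmi north → (-38.57, -16.21).

(-38.57, -16.21)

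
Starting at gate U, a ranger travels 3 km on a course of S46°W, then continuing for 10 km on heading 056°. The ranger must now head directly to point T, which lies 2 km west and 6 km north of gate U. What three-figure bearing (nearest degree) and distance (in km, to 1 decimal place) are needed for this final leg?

Leg 1 (S46°W, 3 km): east 3 sin 226° = -2.16, north 3 cos 226° = -2.08
Leg 2 (056°, 10 km): east 10 sin 56° = 8.29, north 10 cos 56° = 5.59
Current position: (6.13, 3.51). Target: (-2, 6). Remaining: Δeast = -8.13, Δnorth = 2.49.
Bearing = atan2(-8.13, 2.49) mod 360° = 287.04°; distance = √((-8.13)² + (2.49)²) = 8.506 km.

287°, 8.5 km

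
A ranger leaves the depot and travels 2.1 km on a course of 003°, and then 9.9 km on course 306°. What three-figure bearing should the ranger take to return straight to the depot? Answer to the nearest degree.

Leg 1 (003°, 2.1 km): east 2.1 sin 3° = 0.11, north 2.1 cos 3° = 2.10
Leg 2 (306°, 9.9 km): east 9.9 sin 306° = -8.01, north 9.9 cos 306° = 5.82
Net displacement: -7.90 east, 7.92 north. Direction back to start is (7.90, -7.92): bearing = atan2(7.90, -7.92) mod 360° = 135.06° ≈ 135°.

135°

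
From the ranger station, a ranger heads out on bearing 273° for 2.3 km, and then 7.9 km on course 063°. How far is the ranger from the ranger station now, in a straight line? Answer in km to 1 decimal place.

Leg 1 (273°, 2.3 km): east 2.3 sin 273° = -2.30, north 2.3 cos 273° = 0.12
Leg 2 (063°, 7.9 km): east 7.9 sin 63° = 7.04, north 7.9 cos 63° = 3.59
Net: 4.74 east, 3.71 north. Distance = √((4.74)² + (3.71)²) = 6.019 km.

6.0 km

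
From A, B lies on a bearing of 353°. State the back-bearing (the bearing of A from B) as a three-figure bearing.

173°

Back-bearing = 353° − 180° = 173°.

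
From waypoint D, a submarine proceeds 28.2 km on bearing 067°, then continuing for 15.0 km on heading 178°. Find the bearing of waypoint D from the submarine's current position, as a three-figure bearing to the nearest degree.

Leg 1 (067°, 28.2 km): east 28.2 sin 67° = 25.96, north 28.2 cos 67° = 11.02
Leg 2 (178°, 15.0 km): east 15.0 sin 178° = 0.52, north 15.0 cos 178° = -14.99
Net displacement: 26.48 east, -3.97 north. Direction back to start is (-26.48, 3.97): bearing = atan2(-26.48, 3.97) mod 360° = 278.53° ≈ 279°.

279°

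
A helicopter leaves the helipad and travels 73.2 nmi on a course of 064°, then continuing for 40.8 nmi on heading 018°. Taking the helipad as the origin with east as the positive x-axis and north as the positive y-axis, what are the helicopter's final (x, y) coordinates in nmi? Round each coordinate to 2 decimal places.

Leg 1 (064°, 73.2 nmi): east 73.2 sin 64° = 65.79, north 73.2 cos 64° = 32.09
Leg 2 (018°, 40.8 nmi): east 40.8 sin 18° = 12.61, north 40.8 cos 18° = 38.80
Summing: 78.40 nmi east, 70.89 nmi north → (78.40, 70.89).

(78.40, 70.89)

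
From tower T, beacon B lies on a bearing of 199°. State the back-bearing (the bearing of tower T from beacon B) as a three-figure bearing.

019°

Back-bearing = 199° − 180° = 019°.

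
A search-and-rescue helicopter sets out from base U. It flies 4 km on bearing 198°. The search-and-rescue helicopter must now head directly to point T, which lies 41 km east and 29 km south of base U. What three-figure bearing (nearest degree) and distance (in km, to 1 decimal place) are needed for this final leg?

121°, 49.2 km

Leg 1 (198°, 4 km): east 4 sin 198° = -1.24, north 4 cos 198° = -3.80
Current position: (-1.24, -3.80). Target: (41, -29). Remaining: Δeast = 42.24, Δnorth = -25.20.
Bearing = atan2(42.24, -25.20) mod 360° = 120.82°; distance = √((42.24)² + (-25.20)²) = 49.180 km.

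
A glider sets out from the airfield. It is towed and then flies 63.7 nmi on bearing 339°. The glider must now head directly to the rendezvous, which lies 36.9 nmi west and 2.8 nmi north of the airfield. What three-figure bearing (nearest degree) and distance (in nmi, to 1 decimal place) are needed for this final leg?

Leg 1 (339°, 63.7 nmi): east 63.7 sin 339° = -22.83, north 63.7 cos 339° = 59.47
Current position: (-22.83, 59.47). Target: (-36.9, 2.8). Remaining: Δeast = -14.07, Δnorth = -56.67.
Bearing = atan2(-14.07, -56.67) mod 360° = 193.95°; distance = √((-14.07)² + (-56.67)²) = 58.390 nmi.

194°, 58.4 nmi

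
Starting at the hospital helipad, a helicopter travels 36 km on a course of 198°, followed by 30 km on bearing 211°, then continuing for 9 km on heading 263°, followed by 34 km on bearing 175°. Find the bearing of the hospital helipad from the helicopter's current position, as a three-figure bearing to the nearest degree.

019°

Leg 1 (198°, 36 km): east 36 sin 198° = -11.12, north 36 cos 198° = -34.24
Leg 2 (211°, 30 km): east 30 sin 211° = -15.45, north 30 cos 211° = -25.72
Leg 3 (263°, 9 km): east 9 sin 263° = -8.93, north 9 cos 263° = -1.10
Leg 4 (175°, 34 km): east 34 sin 175° = 2.96, north 34 cos 175° = -33.87
Net displacement: -32.55 east, -94.92 north. Direction back to start is (32.55, 94.92): bearing = atan2(32.55, 94.92) mod 360° = 18.93° ≈ 019°.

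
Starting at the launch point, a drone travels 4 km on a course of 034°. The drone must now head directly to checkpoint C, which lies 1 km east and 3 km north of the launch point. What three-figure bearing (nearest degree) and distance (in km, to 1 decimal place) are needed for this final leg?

Leg 1 (034°, 4 km): east 4 sin 34° = 2.24, north 4 cos 34° = 3.32
Current position: (2.24, 3.32). Target: (1, 3). Remaining: Δeast = -1.24, Δnorth = -0.32.
Bearing = atan2(-1.24, -0.32) mod 360° = 255.66°; distance = √((-1.24)² + (-0.32)²) = 1.277 km.

256°, 1.3 km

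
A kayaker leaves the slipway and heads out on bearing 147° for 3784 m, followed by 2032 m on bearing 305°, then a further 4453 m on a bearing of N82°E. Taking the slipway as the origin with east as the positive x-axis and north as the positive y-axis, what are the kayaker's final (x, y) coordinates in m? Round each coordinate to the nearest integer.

Leg 1 (147°, 3784 m): east 3784 sin 147° = 2060.91, north 3784 cos 147° = -3173.53
Leg 2 (305°, 2032 m): east 2032 sin 305° = -1664.52, north 2032 cos 305° = 1165.51
Leg 3 (N82°E, 4453 m): east 4453 sin 82° = 4409.66, north 4453 cos 82° = 619.74
Summing: 4806.06 m east, -1388.28 m north → (4806, -1388).

(4806, -1388)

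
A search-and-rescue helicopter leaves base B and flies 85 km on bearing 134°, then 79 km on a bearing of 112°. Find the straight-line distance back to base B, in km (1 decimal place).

161.0 km

Leg 1 (134°, 85 km): east 85 sin 134° = 61.14, north 85 cos 134° = -59.05
Leg 2 (112°, 79 km): east 79 sin 112° = 73.25, north 79 cos 112° = -29.59
Net: 134.39 east, -88.64 north. Distance = √((134.39)² + (-88.64)²) = 160.991 km.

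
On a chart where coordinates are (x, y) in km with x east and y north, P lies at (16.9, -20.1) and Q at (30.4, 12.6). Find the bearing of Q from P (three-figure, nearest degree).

Δeast = 30.4 − 16.9 = 13.50; Δnorth = 12.6 − -20.1 = 32.70.
Bearing = atan2(Δeast, Δnorth) mod 360° = 22.43° ≈ 022°.

022°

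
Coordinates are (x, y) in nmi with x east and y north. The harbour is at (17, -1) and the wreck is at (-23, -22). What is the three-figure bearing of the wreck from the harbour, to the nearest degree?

242°

Δeast = -23 − 17 = -40.00; Δnorth = -22 − -1 = -21.00.
Bearing = atan2(Δeast, Δnorth) mod 360° = 242.30° ≈ 242°.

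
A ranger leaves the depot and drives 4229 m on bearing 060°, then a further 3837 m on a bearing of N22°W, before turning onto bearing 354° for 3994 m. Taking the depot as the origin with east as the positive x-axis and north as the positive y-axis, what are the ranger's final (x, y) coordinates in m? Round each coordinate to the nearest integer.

Leg 1 (060°, 4229 m): east 4229 sin 60° = 3662.42, north 4229 cos 60° = 2114.50
Leg 2 (N22°W, 3837 m): east 3837 sin 338° = -1437.37, north 3837 cos 338° = 3557.60
Leg 3 (354°, 3994 m): east 3994 sin 354° = -417.49, north 3994 cos 354° = 3972.12
Summing: 1807.57 m east, 9644.22 m north → (1808, 9644).

(1808, 9644)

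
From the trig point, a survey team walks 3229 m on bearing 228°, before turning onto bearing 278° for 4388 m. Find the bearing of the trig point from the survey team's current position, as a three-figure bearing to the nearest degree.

Leg 1 (228°, 3229 m): east 3229 sin 228° = -2399.61, north 3229 cos 228° = -2160.62
Leg 2 (278°, 4388 m): east 4388 sin 278° = -4345.30, north 4388 cos 278° = 610.69
Net displacement: -6744.91 east, -1549.93 north. Direction back to start is (6744.91, 1549.93): bearing = atan2(6744.91, 1549.93) mod 360° = 77.06° ≈ 077°.

077°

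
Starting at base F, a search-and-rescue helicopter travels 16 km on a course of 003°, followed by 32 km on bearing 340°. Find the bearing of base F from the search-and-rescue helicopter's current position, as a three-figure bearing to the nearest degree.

168°

Leg 1 (003°, 16 km): east 16 sin 3° = 0.84, north 16 cos 3° = 15.98
Leg 2 (340°, 32 km): east 32 sin 340° = -10.94, north 32 cos 340° = 30.07
Net displacement: -10.11 east, 46.05 north. Direction back to start is (10.11, -46.05): bearing = atan2(10.11, -46.05) mod 360° = 167.62° ≈ 168°.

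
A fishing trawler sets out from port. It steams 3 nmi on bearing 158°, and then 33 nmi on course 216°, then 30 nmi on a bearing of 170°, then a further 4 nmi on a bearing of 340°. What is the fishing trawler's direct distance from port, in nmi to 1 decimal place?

57.1 nmi

Leg 1 (158°, 3 nmi): east 3 sin 158° = 1.12, north 3 cos 158° = -2.78
Leg 2 (216°, 33 nmi): east 33 sin 216° = -19.40, north 33 cos 216° = -26.70
Leg 3 (170°, 30 nmi): east 30 sin 170° = 5.21, north 30 cos 170° = -29.54
Leg 4 (340°, 4 nmi): east 4 sin 340° = -1.37, north 4 cos 340° = 3.76
Net: -14.43 east, -55.26 north. Distance = √((-14.43)² + (-55.26)²) = 57.118 nmi.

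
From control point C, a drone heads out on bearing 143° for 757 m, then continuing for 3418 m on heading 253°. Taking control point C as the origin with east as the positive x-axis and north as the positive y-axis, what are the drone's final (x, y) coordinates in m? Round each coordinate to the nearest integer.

Leg 1 (143°, 757 m): east 757 sin 143° = 455.57, north 757 cos 143° = -604.57
Leg 2 (253°, 3418 m): east 3418 sin 253° = -3268.65, north 3418 cos 253° = -999.33
Summing: -2813.08 m east, -1603.89 m north → (-2813, -1604).

(-2813, -1604)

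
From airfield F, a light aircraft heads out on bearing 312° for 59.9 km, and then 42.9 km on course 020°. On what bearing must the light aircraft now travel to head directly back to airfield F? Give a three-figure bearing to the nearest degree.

160°

Leg 1 (312°, 59.9 km): east 59.9 sin 312° = -44.51, north 59.9 cos 312° = 40.08
Leg 2 (020°, 42.9 km): east 42.9 sin 20° = 14.67, north 42.9 cos 20° = 40.31
Net displacement: -29.84 east, 80.39 north. Direction back to start is (29.84, -80.39): bearing = atan2(29.84, -80.39) mod 360° = 159.64° ≈ 160°.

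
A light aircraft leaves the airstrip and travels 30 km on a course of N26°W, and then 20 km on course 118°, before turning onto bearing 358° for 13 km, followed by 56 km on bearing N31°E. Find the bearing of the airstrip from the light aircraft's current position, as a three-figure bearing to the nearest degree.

203°

Leg 1 (N26°W, 30 km): east 30 sin 334° = -13.15, north 30 cos 334° = 26.96
Leg 2 (118°, 20 km): east 20 sin 118° = 17.66, north 20 cos 118° = -9.39
Leg 3 (358°, 13 km): east 13 sin 358° = -0.45, north 13 cos 358° = 12.99
Leg 4 (N31°E, 56 km): east 56 sin 31° = 28.84, north 56 cos 31° = 48.00
Net displacement: 32.90 east, 78.57 north. Direction back to start is (-32.90, -78.57): bearing = atan2(-32.90, -78.57) mod 360° = 202.72° ≈ 203°.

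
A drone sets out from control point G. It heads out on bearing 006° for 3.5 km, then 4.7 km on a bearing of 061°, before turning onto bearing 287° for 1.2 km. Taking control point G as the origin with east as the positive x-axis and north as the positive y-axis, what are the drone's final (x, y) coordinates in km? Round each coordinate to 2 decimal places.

(3.33, 6.11)

Leg 1 (006°, 3.5 km): east 3.5 sin 6° = 0.37, north 3.5 cos 6° = 3.48
Leg 2 (061°, 4.7 km): east 4.7 sin 61° = 4.11, north 4.7 cos 61° = 2.28
Leg 3 (287°, 1.2 km): east 1.2 sin 287° = -1.15, north 1.2 cos 287° = 0.35
Summing: 3.33 km east, 6.11 km north → (3.33, 6.11).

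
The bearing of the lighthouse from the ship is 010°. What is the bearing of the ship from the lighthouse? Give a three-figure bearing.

Back-bearing = 010° + 180° = 190°.

190°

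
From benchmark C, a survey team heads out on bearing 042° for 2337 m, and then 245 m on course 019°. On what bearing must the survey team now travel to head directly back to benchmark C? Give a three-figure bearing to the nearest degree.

Leg 1 (042°, 2337 m): east 2337 sin 42° = 1563.76, north 2337 cos 42° = 1736.73
Leg 2 (019°, 245 m): east 245 sin 19° = 79.76, north 245 cos 19° = 231.65
Net displacement: 1643.52 east, 1968.38 north. Direction back to start is (-1643.52, -1968.38): bearing = atan2(-1643.52, -1968.38) mod 360° = 219.86° ≈ 220°.

220°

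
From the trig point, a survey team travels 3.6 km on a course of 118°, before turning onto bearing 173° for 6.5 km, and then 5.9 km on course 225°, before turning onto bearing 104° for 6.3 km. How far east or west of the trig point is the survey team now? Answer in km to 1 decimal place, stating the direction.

Leg 1 (118°, 3.6 km): east 3.6 sin 118° = 3.18, north 3.6 cos 118° = -1.69
Leg 2 (173°, 6.5 km): east 6.5 sin 173° = 0.79, north 6.5 cos 173° = -6.45
Leg 3 (225°, 5.9 km): east 5.9 sin 225° = -4.17, north 5.9 cos 225° = -4.17
Leg 4 (104°, 6.3 km): east 6.3 sin 104° = 6.11, north 6.3 cos 104° = -1.52
Net east component: 5.91 km.

5.9 km east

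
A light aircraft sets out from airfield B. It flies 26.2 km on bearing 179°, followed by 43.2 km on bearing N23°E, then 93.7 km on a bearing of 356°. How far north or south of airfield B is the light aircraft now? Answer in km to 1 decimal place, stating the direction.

Leg 1 (179°, 26.2 km): east 26.2 sin 179° = 0.46, north 26.2 cos 179° = -26.20
Leg 2 (N23°E, 43.2 km): east 43.2 sin 23° = 16.88, north 43.2 cos 23° = 39.77
Leg 3 (356°, 93.7 km): east 93.7 sin 356° = -6.54, north 93.7 cos 356° = 93.47
Net north component: 107.04 km.

107.0 km north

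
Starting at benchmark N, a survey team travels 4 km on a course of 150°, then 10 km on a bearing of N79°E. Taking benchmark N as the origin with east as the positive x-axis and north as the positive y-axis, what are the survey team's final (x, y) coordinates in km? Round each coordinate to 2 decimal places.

(11.82, -1.56)

Leg 1 (150°, 4 km): east 4 sin 150° = 2.00, north 4 cos 150° = -3.46
Leg 2 (N79°E, 10 km): east 10 sin 79° = 9.82, north 10 cos 79° = 1.91
Summing: 11.82 km east, -1.56 km north → (11.82, -1.56).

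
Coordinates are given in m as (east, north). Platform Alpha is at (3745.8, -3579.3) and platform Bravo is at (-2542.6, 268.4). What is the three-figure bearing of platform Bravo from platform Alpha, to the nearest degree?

Δeast = -2542.6 − 3745.8 = -6288.40; Δnorth = 268.4 − -3579.3 = 3847.70.
Bearing = atan2(Δeast, Δnorth) mod 360° = 301.46° ≈ 301°.

301°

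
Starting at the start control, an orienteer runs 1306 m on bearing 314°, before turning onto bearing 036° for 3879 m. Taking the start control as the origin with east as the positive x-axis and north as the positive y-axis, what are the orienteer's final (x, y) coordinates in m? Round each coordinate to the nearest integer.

Leg 1 (314°, 1306 m): east 1306 sin 314° = -939.46, north 1306 cos 314° = 907.22
Leg 2 (036°, 3879 m): east 3879 sin 36° = 2280.02, north 3879 cos 36° = 3138.18
Summing: 1340.56 m east, 4045.40 m north → (1341, 4045).

(1341, 4045)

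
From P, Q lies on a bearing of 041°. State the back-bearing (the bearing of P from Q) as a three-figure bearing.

Back-bearing = 041° + 180° = 221°.

221°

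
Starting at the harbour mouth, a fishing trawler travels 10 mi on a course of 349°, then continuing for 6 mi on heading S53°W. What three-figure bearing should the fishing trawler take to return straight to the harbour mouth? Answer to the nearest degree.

Leg 1 (349°, 10 mi): east 10 sin 349° = -1.91, north 10 cos 349° = 9.82
Leg 2 (S53°W, 6 mi): east 6 sin 233° = -4.79, north 6 cos 233° = -3.61
Net displacement: -6.70 east, 6.21 north. Direction back to start is (6.70, -6.21): bearing = atan2(6.70, -6.21) mod 360° = 132.81° ≈ 133°.

133°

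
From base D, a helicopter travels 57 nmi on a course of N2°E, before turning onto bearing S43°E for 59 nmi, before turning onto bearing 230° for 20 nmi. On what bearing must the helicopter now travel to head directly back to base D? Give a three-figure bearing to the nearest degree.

Leg 1 (N2°E, 57 nmi): east 57 sin 2° = 1.99, north 57 cos 2° = 56.97
Leg 2 (S43°E, 59 nmi): east 59 sin 137° = 40.24, north 59 cos 137° = -43.15
Leg 3 (230°, 20 nmi): east 20 sin 230° = -15.32, north 20 cos 230° = -12.86
Net displacement: 26.91 east, 0.96 north. Direction back to start is (-26.91, -0.96): bearing = atan2(-26.91, -0.96) mod 360° = 267.96° ≈ 268°.

268°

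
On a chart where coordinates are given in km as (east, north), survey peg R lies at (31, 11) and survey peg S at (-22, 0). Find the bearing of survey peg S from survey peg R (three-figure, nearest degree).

258°

Δeast = -22 − 31 = -53.00; Δnorth = 0 − 11 = -11.00.
Bearing = atan2(Δeast, Δnorth) mod 360° = 258.27° ≈ 258°.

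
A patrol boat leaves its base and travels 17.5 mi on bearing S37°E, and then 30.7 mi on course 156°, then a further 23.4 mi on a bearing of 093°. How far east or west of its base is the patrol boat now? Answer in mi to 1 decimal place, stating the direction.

Leg 1 (S37°E, 17.5 mi): east 17.5 sin 143° = 10.53, north 17.5 cos 143° = -13.98
Leg 2 (156°, 30.7 mi): east 30.7 sin 156° = 12.49, north 30.7 cos 156° = -28.05
Leg 3 (093°, 23.4 mi): east 23.4 sin 93° = 23.37, north 23.4 cos 93° = -1.22
Net east component: 46.39 mi.

46.4 mi east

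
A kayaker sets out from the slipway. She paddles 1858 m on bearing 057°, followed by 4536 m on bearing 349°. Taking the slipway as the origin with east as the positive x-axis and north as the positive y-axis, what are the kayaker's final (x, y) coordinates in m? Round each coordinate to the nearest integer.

Leg 1 (057°, 1858 m): east 1858 sin 57° = 1558.25, north 1858 cos 57° = 1011.94
Leg 2 (349°, 4536 m): east 4536 sin 349° = -865.51, north 4536 cos 349° = 4452.66
Summing: 692.74 m east, 5464.60 m north → (693, 5465).

(693, 5465)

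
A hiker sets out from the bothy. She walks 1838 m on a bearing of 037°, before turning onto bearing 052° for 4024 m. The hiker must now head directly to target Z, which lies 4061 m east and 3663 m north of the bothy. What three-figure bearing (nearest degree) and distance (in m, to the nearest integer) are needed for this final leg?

Leg 1 (037°, 1838 m): east 1838 sin 37° = 1106.14, north 1838 cos 37° = 1467.89
Leg 2 (052°, 4024 m): east 4024 sin 52° = 3170.96, north 4024 cos 52° = 2477.42
Current position: (4277.09, 3945.31). Target: (4061, 3663). Remaining: Δeast = -216.09, Δnorth = -282.31.
Bearing = atan2(-216.09, -282.31) mod 360° = 217.43°; distance = √((-216.09)² + (-282.31)²) = 355.523 m.

217°, 356 m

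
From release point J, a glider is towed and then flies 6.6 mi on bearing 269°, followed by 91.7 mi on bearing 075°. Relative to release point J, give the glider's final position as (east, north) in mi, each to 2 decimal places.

Leg 1 (269°, 6.6 mi): east 6.6 sin 269° = -6.60, north 6.6 cos 269° = -0.12
Leg 2 (075°, 91.7 mi): east 91.7 sin 75° = 88.58, north 91.7 cos 75° = 23.73
Summing: 81.98 mi east, 23.62 mi north → (81.98, 23.62).

(81.98, 23.62)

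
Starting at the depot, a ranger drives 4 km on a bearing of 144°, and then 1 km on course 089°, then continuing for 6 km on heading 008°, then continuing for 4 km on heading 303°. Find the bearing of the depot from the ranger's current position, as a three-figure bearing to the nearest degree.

Leg 1 (144°, 4 km): east 4 sin 144° = 2.35, north 4 cos 144° = -3.24
Leg 2 (089°, 1 km): east 1 sin 89° = 1.00, north 1 cos 89° = 0.02
Leg 3 (008°, 6 km): east 6 sin 8° = 0.84, north 6 cos 8° = 5.94
Leg 4 (303°, 4 km): east 4 sin 303° = -3.35, north 4 cos 303° = 2.18
Net displacement: 0.83 east, 4.90 north. Direction back to start is (-0.83, -4.90): bearing = atan2(-0.83, -4.90) mod 360° = 189.63° ≈ 190°.

190°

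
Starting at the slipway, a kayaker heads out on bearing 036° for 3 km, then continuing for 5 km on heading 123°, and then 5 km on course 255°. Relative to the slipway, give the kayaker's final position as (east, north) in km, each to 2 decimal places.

(1.13, -1.59)

Leg 1 (036°, 3 km): east 3 sin 36° = 1.76, north 3 cos 36° = 2.43
Leg 2 (123°, 5 km): east 5 sin 123° = 4.19, north 5 cos 123° = -2.72
Leg 3 (255°, 5 km): east 5 sin 255° = -4.83, north 5 cos 255° = -1.29
Summing: 1.13 km east, -1.59 km north → (1.13, -1.59).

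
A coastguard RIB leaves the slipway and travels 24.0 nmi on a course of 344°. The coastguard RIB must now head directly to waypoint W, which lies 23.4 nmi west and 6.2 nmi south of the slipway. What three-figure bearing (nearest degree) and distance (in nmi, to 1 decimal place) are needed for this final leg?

210°, 33.7 nmi

Leg 1 (344°, 24.0 nmi): east 24.0 sin 344° = -6.62, north 24.0 cos 344° = 23.07
Current position: (-6.62, 23.07). Target: (-23.4, -6.2). Remaining: Δeast = -16.78, Δnorth = -29.27.
Bearing = atan2(-16.78, -29.27) mod 360° = 209.83°; distance = √((-16.78)² + (-29.27)²) = 33.741 nmi.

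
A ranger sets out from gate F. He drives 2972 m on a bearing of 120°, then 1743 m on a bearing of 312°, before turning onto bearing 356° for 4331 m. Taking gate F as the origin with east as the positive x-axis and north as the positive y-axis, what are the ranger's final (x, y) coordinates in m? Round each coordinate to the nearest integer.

(976, 4001)

Leg 1 (120°, 2972 m): east 2972 sin 120° = 2573.83, north 2972 cos 120° = -1486.00
Leg 2 (312°, 1743 m): east 1743 sin 312° = -1295.30, north 1743 cos 312° = 1166.29
Leg 3 (356°, 4331 m): east 4331 sin 356° = -302.12, north 4331 cos 356° = 4320.45
Summing: 976.41 m east, 4000.74 m north → (976, 4001).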